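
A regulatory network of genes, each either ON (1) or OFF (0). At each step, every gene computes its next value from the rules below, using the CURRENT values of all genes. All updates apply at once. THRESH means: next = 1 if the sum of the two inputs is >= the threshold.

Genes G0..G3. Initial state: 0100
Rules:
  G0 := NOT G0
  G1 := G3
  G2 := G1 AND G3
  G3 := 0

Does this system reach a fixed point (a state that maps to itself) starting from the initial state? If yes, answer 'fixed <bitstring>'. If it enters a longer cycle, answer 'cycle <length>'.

Step 0: 0100
Step 1: G0=NOT G0=NOT 0=1 G1=G3=0 G2=G1&G3=1&0=0 G3=0(const) -> 1000
Step 2: G0=NOT G0=NOT 1=0 G1=G3=0 G2=G1&G3=0&0=0 G3=0(const) -> 0000
Step 3: G0=NOT G0=NOT 0=1 G1=G3=0 G2=G1&G3=0&0=0 G3=0(const) -> 1000
Cycle of length 2 starting at step 1 -> no fixed point

Answer: cycle 2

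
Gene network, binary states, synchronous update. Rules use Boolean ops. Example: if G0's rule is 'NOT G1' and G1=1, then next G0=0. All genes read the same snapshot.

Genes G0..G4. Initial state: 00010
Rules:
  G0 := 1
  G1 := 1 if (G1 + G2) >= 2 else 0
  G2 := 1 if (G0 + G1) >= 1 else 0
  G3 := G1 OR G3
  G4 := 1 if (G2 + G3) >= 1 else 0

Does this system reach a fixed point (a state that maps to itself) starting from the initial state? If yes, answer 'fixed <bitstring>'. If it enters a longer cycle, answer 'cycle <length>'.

Answer: fixed 10111

Derivation:
Step 0: 00010
Step 1: G0=1(const) G1=(0+0>=2)=0 G2=(0+0>=1)=0 G3=G1|G3=0|1=1 G4=(0+1>=1)=1 -> 10011
Step 2: G0=1(const) G1=(0+0>=2)=0 G2=(1+0>=1)=1 G3=G1|G3=0|1=1 G4=(0+1>=1)=1 -> 10111
Step 3: G0=1(const) G1=(0+1>=2)=0 G2=(1+0>=1)=1 G3=G1|G3=0|1=1 G4=(1+1>=1)=1 -> 10111
Fixed point reached at step 2: 10111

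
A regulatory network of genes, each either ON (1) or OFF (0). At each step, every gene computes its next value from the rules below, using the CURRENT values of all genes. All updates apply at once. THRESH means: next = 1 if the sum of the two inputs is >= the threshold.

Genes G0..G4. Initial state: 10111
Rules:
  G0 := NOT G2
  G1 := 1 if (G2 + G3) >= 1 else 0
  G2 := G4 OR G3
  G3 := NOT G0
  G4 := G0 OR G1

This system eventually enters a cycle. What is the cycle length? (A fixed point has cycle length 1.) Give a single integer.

Answer: 1

Derivation:
Step 0: 10111
Step 1: G0=NOT G2=NOT 1=0 G1=(1+1>=1)=1 G2=G4|G3=1|1=1 G3=NOT G0=NOT 1=0 G4=G0|G1=1|0=1 -> 01101
Step 2: G0=NOT G2=NOT 1=0 G1=(1+0>=1)=1 G2=G4|G3=1|0=1 G3=NOT G0=NOT 0=1 G4=G0|G1=0|1=1 -> 01111
Step 3: G0=NOT G2=NOT 1=0 G1=(1+1>=1)=1 G2=G4|G3=1|1=1 G3=NOT G0=NOT 0=1 G4=G0|G1=0|1=1 -> 01111
State from step 3 equals state from step 2 -> cycle length 1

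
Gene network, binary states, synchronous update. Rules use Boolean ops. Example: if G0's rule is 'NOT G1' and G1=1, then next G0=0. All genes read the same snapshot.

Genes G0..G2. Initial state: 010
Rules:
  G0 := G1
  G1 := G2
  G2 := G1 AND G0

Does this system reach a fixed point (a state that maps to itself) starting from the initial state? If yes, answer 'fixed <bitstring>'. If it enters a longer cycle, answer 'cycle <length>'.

Answer: fixed 000

Derivation:
Step 0: 010
Step 1: G0=G1=1 G1=G2=0 G2=G1&G0=1&0=0 -> 100
Step 2: G0=G1=0 G1=G2=0 G2=G1&G0=0&1=0 -> 000
Step 3: G0=G1=0 G1=G2=0 G2=G1&G0=0&0=0 -> 000
Fixed point reached at step 2: 000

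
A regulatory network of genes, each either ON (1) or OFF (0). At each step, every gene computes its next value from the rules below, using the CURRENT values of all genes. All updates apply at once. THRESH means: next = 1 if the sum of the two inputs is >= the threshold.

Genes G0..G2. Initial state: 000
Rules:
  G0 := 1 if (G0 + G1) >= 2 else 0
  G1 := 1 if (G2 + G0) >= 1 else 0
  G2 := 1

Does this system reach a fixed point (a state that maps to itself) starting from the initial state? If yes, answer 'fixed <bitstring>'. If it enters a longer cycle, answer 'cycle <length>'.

Step 0: 000
Step 1: G0=(0+0>=2)=0 G1=(0+0>=1)=0 G2=1(const) -> 001
Step 2: G0=(0+0>=2)=0 G1=(1+0>=1)=1 G2=1(const) -> 011
Step 3: G0=(0+1>=2)=0 G1=(1+0>=1)=1 G2=1(const) -> 011
Fixed point reached at step 2: 011

Answer: fixed 011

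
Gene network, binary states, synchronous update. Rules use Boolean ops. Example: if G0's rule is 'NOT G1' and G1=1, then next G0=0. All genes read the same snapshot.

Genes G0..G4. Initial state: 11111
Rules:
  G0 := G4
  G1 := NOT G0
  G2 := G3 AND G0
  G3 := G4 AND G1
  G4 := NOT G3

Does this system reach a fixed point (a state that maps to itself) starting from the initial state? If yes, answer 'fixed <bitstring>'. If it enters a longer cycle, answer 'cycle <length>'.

Step 0: 11111
Step 1: G0=G4=1 G1=NOT G0=NOT 1=0 G2=G3&G0=1&1=1 G3=G4&G1=1&1=1 G4=NOT G3=NOT 1=0 -> 10110
Step 2: G0=G4=0 G1=NOT G0=NOT 1=0 G2=G3&G0=1&1=1 G3=G4&G1=0&0=0 G4=NOT G3=NOT 1=0 -> 00100
Step 3: G0=G4=0 G1=NOT G0=NOT 0=1 G2=G3&G0=0&0=0 G3=G4&G1=0&0=0 G4=NOT G3=NOT 0=1 -> 01001
Step 4: G0=G4=1 G1=NOT G0=NOT 0=1 G2=G3&G0=0&0=0 G3=G4&G1=1&1=1 G4=NOT G3=NOT 0=1 -> 11011
Step 5: G0=G4=1 G1=NOT G0=NOT 1=0 G2=G3&G0=1&1=1 G3=G4&G1=1&1=1 G4=NOT G3=NOT 1=0 -> 10110
Cycle of length 4 starting at step 1 -> no fixed point

Answer: cycle 4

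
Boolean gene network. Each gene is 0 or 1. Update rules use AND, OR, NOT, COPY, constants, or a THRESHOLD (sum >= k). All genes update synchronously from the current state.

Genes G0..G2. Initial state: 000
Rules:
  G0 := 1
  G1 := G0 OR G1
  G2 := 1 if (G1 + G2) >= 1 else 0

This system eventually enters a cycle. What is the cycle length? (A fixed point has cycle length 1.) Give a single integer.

Step 0: 000
Step 1: G0=1(const) G1=G0|G1=0|0=0 G2=(0+0>=1)=0 -> 100
Step 2: G0=1(const) G1=G0|G1=1|0=1 G2=(0+0>=1)=0 -> 110
Step 3: G0=1(const) G1=G0|G1=1|1=1 G2=(1+0>=1)=1 -> 111
Step 4: G0=1(const) G1=G0|G1=1|1=1 G2=(1+1>=1)=1 -> 111
State from step 4 equals state from step 3 -> cycle length 1

Answer: 1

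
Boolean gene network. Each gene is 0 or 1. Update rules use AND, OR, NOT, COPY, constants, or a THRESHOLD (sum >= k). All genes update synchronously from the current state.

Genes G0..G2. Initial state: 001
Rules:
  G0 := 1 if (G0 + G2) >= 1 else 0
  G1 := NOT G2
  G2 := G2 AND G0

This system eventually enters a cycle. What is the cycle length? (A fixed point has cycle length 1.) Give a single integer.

Step 0: 001
Step 1: G0=(0+1>=1)=1 G1=NOT G2=NOT 1=0 G2=G2&G0=1&0=0 -> 100
Step 2: G0=(1+0>=1)=1 G1=NOT G2=NOT 0=1 G2=G2&G0=0&1=0 -> 110
Step 3: G0=(1+0>=1)=1 G1=NOT G2=NOT 0=1 G2=G2&G0=0&1=0 -> 110
State from step 3 equals state from step 2 -> cycle length 1

Answer: 1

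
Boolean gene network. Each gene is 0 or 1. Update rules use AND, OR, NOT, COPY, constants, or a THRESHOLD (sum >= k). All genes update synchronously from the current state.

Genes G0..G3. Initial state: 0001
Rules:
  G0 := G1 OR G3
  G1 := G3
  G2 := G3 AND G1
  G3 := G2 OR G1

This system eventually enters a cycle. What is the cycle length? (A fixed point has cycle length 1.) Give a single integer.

Step 0: 0001
Step 1: G0=G1|G3=0|1=1 G1=G3=1 G2=G3&G1=1&0=0 G3=G2|G1=0|0=0 -> 1100
Step 2: G0=G1|G3=1|0=1 G1=G3=0 G2=G3&G1=0&1=0 G3=G2|G1=0|1=1 -> 1001
Step 3: G0=G1|G3=0|1=1 G1=G3=1 G2=G3&G1=1&0=0 G3=G2|G1=0|0=0 -> 1100
State from step 3 equals state from step 1 -> cycle length 2

Answer: 2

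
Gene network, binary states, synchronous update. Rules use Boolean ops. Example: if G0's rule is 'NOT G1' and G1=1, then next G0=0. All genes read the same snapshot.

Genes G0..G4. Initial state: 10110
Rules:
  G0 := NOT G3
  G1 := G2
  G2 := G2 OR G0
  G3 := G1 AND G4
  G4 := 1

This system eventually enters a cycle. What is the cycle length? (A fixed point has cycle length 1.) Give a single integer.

Step 0: 10110
Step 1: G0=NOT G3=NOT 1=0 G1=G2=1 G2=G2|G0=1|1=1 G3=G1&G4=0&0=0 G4=1(const) -> 01101
Step 2: G0=NOT G3=NOT 0=1 G1=G2=1 G2=G2|G0=1|0=1 G3=G1&G4=1&1=1 G4=1(const) -> 11111
Step 3: G0=NOT G3=NOT 1=0 G1=G2=1 G2=G2|G0=1|1=1 G3=G1&G4=1&1=1 G4=1(const) -> 01111
Step 4: G0=NOT G3=NOT 1=0 G1=G2=1 G2=G2|G0=1|0=1 G3=G1&G4=1&1=1 G4=1(const) -> 01111
State from step 4 equals state from step 3 -> cycle length 1

Answer: 1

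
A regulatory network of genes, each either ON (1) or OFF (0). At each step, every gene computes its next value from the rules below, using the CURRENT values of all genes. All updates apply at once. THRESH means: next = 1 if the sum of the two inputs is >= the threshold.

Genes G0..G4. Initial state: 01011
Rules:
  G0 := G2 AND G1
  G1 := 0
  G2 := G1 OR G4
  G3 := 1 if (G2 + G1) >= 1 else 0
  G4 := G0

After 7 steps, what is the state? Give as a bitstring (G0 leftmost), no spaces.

Step 1: G0=G2&G1=0&1=0 G1=0(const) G2=G1|G4=1|1=1 G3=(0+1>=1)=1 G4=G0=0 -> 00110
Step 2: G0=G2&G1=1&0=0 G1=0(const) G2=G1|G4=0|0=0 G3=(1+0>=1)=1 G4=G0=0 -> 00010
Step 3: G0=G2&G1=0&0=0 G1=0(const) G2=G1|G4=0|0=0 G3=(0+0>=1)=0 G4=G0=0 -> 00000
Step 4: G0=G2&G1=0&0=0 G1=0(const) G2=G1|G4=0|0=0 G3=(0+0>=1)=0 G4=G0=0 -> 00000
Step 5: G0=G2&G1=0&0=0 G1=0(const) G2=G1|G4=0|0=0 G3=(0+0>=1)=0 G4=G0=0 -> 00000
Step 6: G0=G2&G1=0&0=0 G1=0(const) G2=G1|G4=0|0=0 G3=(0+0>=1)=0 G4=G0=0 -> 00000
Step 7: G0=G2&G1=0&0=0 G1=0(const) G2=G1|G4=0|0=0 G3=(0+0>=1)=0 G4=G0=0 -> 00000

00000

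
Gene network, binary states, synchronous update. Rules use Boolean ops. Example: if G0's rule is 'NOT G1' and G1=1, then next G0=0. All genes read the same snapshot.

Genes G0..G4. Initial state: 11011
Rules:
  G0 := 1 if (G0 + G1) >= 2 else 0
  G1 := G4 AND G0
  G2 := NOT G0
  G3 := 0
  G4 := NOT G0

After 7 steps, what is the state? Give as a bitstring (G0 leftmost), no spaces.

Step 1: G0=(1+1>=2)=1 G1=G4&G0=1&1=1 G2=NOT G0=NOT 1=0 G3=0(const) G4=NOT G0=NOT 1=0 -> 11000
Step 2: G0=(1+1>=2)=1 G1=G4&G0=0&1=0 G2=NOT G0=NOT 1=0 G3=0(const) G4=NOT G0=NOT 1=0 -> 10000
Step 3: G0=(1+0>=2)=0 G1=G4&G0=0&1=0 G2=NOT G0=NOT 1=0 G3=0(const) G4=NOT G0=NOT 1=0 -> 00000
Step 4: G0=(0+0>=2)=0 G1=G4&G0=0&0=0 G2=NOT G0=NOT 0=1 G3=0(const) G4=NOT G0=NOT 0=1 -> 00101
Step 5: G0=(0+0>=2)=0 G1=G4&G0=1&0=0 G2=NOT G0=NOT 0=1 G3=0(const) G4=NOT G0=NOT 0=1 -> 00101
Step 6: G0=(0+0>=2)=0 G1=G4&G0=1&0=0 G2=NOT G0=NOT 0=1 G3=0(const) G4=NOT G0=NOT 0=1 -> 00101
Step 7: G0=(0+0>=2)=0 G1=G4&G0=1&0=0 G2=NOT G0=NOT 0=1 G3=0(const) G4=NOT G0=NOT 0=1 -> 00101

00101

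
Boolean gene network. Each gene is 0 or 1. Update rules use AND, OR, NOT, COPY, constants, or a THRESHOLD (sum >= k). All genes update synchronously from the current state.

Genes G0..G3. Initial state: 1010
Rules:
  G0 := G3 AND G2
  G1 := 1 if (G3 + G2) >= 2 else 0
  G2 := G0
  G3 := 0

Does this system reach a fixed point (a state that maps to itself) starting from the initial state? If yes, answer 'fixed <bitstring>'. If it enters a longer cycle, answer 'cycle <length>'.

Step 0: 1010
Step 1: G0=G3&G2=0&1=0 G1=(0+1>=2)=0 G2=G0=1 G3=0(const) -> 0010
Step 2: G0=G3&G2=0&1=0 G1=(0+1>=2)=0 G2=G0=0 G3=0(const) -> 0000
Step 3: G0=G3&G2=0&0=0 G1=(0+0>=2)=0 G2=G0=0 G3=0(const) -> 0000
Fixed point reached at step 2: 0000

Answer: fixed 0000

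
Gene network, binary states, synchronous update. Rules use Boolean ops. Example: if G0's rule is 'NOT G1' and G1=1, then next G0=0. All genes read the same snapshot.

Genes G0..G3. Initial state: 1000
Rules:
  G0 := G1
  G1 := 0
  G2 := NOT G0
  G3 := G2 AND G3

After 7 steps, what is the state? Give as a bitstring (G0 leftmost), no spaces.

Step 1: G0=G1=0 G1=0(const) G2=NOT G0=NOT 1=0 G3=G2&G3=0&0=0 -> 0000
Step 2: G0=G1=0 G1=0(const) G2=NOT G0=NOT 0=1 G3=G2&G3=0&0=0 -> 0010
Step 3: G0=G1=0 G1=0(const) G2=NOT G0=NOT 0=1 G3=G2&G3=1&0=0 -> 0010
Step 4: G0=G1=0 G1=0(const) G2=NOT G0=NOT 0=1 G3=G2&G3=1&0=0 -> 0010
Step 5: G0=G1=0 G1=0(const) G2=NOT G0=NOT 0=1 G3=G2&G3=1&0=0 -> 0010
Step 6: G0=G1=0 G1=0(const) G2=NOT G0=NOT 0=1 G3=G2&G3=1&0=0 -> 0010
Step 7: G0=G1=0 G1=0(const) G2=NOT G0=NOT 0=1 G3=G2&G3=1&0=0 -> 0010

0010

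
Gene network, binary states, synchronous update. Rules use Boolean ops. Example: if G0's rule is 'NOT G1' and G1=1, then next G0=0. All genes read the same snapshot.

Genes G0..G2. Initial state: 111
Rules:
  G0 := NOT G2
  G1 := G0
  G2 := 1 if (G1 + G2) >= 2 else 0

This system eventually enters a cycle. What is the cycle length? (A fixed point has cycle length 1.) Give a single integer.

Step 0: 111
Step 1: G0=NOT G2=NOT 1=0 G1=G0=1 G2=(1+1>=2)=1 -> 011
Step 2: G0=NOT G2=NOT 1=0 G1=G0=0 G2=(1+1>=2)=1 -> 001
Step 3: G0=NOT G2=NOT 1=0 G1=G0=0 G2=(0+1>=2)=0 -> 000
Step 4: G0=NOT G2=NOT 0=1 G1=G0=0 G2=(0+0>=2)=0 -> 100
Step 5: G0=NOT G2=NOT 0=1 G1=G0=1 G2=(0+0>=2)=0 -> 110
Step 6: G0=NOT G2=NOT 0=1 G1=G0=1 G2=(1+0>=2)=0 -> 110
State from step 6 equals state from step 5 -> cycle length 1

Answer: 1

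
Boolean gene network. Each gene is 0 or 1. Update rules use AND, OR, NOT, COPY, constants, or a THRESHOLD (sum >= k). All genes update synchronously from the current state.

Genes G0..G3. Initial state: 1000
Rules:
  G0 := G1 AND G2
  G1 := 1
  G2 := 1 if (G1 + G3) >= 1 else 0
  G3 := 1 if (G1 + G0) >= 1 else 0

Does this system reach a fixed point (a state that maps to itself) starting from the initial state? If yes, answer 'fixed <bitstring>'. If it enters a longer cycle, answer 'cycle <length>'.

Step 0: 1000
Step 1: G0=G1&G2=0&0=0 G1=1(const) G2=(0+0>=1)=0 G3=(0+1>=1)=1 -> 0101
Step 2: G0=G1&G2=1&0=0 G1=1(const) G2=(1+1>=1)=1 G3=(1+0>=1)=1 -> 0111
Step 3: G0=G1&G2=1&1=1 G1=1(const) G2=(1+1>=1)=1 G3=(1+0>=1)=1 -> 1111
Step 4: G0=G1&G2=1&1=1 G1=1(const) G2=(1+1>=1)=1 G3=(1+1>=1)=1 -> 1111
Fixed point reached at step 3: 1111

Answer: fixed 1111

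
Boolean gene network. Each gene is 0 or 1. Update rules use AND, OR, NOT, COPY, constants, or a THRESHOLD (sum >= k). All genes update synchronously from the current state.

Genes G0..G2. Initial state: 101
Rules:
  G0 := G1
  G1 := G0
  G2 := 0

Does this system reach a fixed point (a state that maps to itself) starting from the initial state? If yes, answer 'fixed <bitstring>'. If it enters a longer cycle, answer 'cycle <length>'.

Answer: cycle 2

Derivation:
Step 0: 101
Step 1: G0=G1=0 G1=G0=1 G2=0(const) -> 010
Step 2: G0=G1=1 G1=G0=0 G2=0(const) -> 100
Step 3: G0=G1=0 G1=G0=1 G2=0(const) -> 010
Cycle of length 2 starting at step 1 -> no fixed point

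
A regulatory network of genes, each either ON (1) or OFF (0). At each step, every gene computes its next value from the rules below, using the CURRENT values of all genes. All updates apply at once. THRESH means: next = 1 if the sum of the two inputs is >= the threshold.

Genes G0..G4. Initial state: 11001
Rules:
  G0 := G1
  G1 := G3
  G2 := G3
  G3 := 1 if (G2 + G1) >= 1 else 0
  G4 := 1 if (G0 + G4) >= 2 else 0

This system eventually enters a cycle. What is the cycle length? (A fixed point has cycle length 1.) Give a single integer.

Answer: 2

Derivation:
Step 0: 11001
Step 1: G0=G1=1 G1=G3=0 G2=G3=0 G3=(0+1>=1)=1 G4=(1+1>=2)=1 -> 10011
Step 2: G0=G1=0 G1=G3=1 G2=G3=1 G3=(0+0>=1)=0 G4=(1+1>=2)=1 -> 01101
Step 3: G0=G1=1 G1=G3=0 G2=G3=0 G3=(1+1>=1)=1 G4=(0+1>=2)=0 -> 10010
Step 4: G0=G1=0 G1=G3=1 G2=G3=1 G3=(0+0>=1)=0 G4=(1+0>=2)=0 -> 01100
Step 5: G0=G1=1 G1=G3=0 G2=G3=0 G3=(1+1>=1)=1 G4=(0+0>=2)=0 -> 10010
State from step 5 equals state from step 3 -> cycle length 2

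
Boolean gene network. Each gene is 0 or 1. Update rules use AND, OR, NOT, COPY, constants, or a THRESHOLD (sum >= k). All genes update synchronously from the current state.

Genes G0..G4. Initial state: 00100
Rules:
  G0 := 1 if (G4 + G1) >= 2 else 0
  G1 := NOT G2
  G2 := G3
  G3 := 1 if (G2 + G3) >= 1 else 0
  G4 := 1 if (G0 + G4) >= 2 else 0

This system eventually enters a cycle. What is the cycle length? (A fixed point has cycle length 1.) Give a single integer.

Step 0: 00100
Step 1: G0=(0+0>=2)=0 G1=NOT G2=NOT 1=0 G2=G3=0 G3=(1+0>=1)=1 G4=(0+0>=2)=0 -> 00010
Step 2: G0=(0+0>=2)=0 G1=NOT G2=NOT 0=1 G2=G3=1 G3=(0+1>=1)=1 G4=(0+0>=2)=0 -> 01110
Step 3: G0=(0+1>=2)=0 G1=NOT G2=NOT 1=0 G2=G3=1 G3=(1+1>=1)=1 G4=(0+0>=2)=0 -> 00110
Step 4: G0=(0+0>=2)=0 G1=NOT G2=NOT 1=0 G2=G3=1 G3=(1+1>=1)=1 G4=(0+0>=2)=0 -> 00110
State from step 4 equals state from step 3 -> cycle length 1

Answer: 1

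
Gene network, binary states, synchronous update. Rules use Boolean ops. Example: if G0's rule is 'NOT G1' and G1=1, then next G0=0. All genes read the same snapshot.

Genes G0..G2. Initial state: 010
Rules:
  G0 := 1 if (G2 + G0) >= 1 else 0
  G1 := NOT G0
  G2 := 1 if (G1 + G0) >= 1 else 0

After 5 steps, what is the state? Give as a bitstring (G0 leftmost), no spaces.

Step 1: G0=(0+0>=1)=0 G1=NOT G0=NOT 0=1 G2=(1+0>=1)=1 -> 011
Step 2: G0=(1+0>=1)=1 G1=NOT G0=NOT 0=1 G2=(1+0>=1)=1 -> 111
Step 3: G0=(1+1>=1)=1 G1=NOT G0=NOT 1=0 G2=(1+1>=1)=1 -> 101
Step 4: G0=(1+1>=1)=1 G1=NOT G0=NOT 1=0 G2=(0+1>=1)=1 -> 101
Step 5: G0=(1+1>=1)=1 G1=NOT G0=NOT 1=0 G2=(0+1>=1)=1 -> 101

101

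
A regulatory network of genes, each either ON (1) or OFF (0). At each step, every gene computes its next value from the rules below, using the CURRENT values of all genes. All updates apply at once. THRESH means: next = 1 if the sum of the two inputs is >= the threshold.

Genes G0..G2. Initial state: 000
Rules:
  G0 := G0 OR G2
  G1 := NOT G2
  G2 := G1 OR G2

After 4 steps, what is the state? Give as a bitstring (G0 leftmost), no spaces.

Step 1: G0=G0|G2=0|0=0 G1=NOT G2=NOT 0=1 G2=G1|G2=0|0=0 -> 010
Step 2: G0=G0|G2=0|0=0 G1=NOT G2=NOT 0=1 G2=G1|G2=1|0=1 -> 011
Step 3: G0=G0|G2=0|1=1 G1=NOT G2=NOT 1=0 G2=G1|G2=1|1=1 -> 101
Step 4: G0=G0|G2=1|1=1 G1=NOT G2=NOT 1=0 G2=G1|G2=0|1=1 -> 101

101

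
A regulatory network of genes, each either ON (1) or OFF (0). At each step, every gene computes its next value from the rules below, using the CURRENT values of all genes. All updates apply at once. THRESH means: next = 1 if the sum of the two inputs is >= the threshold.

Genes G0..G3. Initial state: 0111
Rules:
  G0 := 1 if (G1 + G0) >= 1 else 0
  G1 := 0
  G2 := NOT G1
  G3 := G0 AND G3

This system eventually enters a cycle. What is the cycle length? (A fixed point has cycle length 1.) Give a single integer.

Step 0: 0111
Step 1: G0=(1+0>=1)=1 G1=0(const) G2=NOT G1=NOT 1=0 G3=G0&G3=0&1=0 -> 1000
Step 2: G0=(0+1>=1)=1 G1=0(const) G2=NOT G1=NOT 0=1 G3=G0&G3=1&0=0 -> 1010
Step 3: G0=(0+1>=1)=1 G1=0(const) G2=NOT G1=NOT 0=1 G3=G0&G3=1&0=0 -> 1010
State from step 3 equals state from step 2 -> cycle length 1

Answer: 1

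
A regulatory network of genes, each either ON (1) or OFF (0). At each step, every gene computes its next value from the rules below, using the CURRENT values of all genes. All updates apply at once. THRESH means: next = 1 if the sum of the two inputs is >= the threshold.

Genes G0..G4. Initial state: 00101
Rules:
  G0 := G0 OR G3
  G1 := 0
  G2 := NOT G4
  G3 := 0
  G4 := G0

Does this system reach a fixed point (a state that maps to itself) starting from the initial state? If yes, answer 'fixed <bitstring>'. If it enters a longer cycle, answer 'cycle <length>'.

Step 0: 00101
Step 1: G0=G0|G3=0|0=0 G1=0(const) G2=NOT G4=NOT 1=0 G3=0(const) G4=G0=0 -> 00000
Step 2: G0=G0|G3=0|0=0 G1=0(const) G2=NOT G4=NOT 0=1 G3=0(const) G4=G0=0 -> 00100
Step 3: G0=G0|G3=0|0=0 G1=0(const) G2=NOT G4=NOT 0=1 G3=0(const) G4=G0=0 -> 00100
Fixed point reached at step 2: 00100

Answer: fixed 00100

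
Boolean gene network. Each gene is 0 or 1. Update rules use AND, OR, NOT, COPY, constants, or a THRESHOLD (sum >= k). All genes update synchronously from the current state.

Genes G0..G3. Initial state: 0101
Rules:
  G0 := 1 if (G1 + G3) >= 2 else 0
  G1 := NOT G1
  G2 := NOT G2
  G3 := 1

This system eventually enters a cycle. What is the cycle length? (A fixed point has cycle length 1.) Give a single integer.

Answer: 2

Derivation:
Step 0: 0101
Step 1: G0=(1+1>=2)=1 G1=NOT G1=NOT 1=0 G2=NOT G2=NOT 0=1 G3=1(const) -> 1011
Step 2: G0=(0+1>=2)=0 G1=NOT G1=NOT 0=1 G2=NOT G2=NOT 1=0 G3=1(const) -> 0101
State from step 2 equals state from step 0 -> cycle length 2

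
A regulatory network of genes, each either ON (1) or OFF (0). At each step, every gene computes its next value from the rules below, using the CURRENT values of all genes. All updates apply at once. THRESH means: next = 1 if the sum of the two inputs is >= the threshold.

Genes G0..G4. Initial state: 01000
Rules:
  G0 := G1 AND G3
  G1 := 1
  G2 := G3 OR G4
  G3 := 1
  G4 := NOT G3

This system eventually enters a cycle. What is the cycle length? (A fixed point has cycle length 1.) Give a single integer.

Answer: 1

Derivation:
Step 0: 01000
Step 1: G0=G1&G3=1&0=0 G1=1(const) G2=G3|G4=0|0=0 G3=1(const) G4=NOT G3=NOT 0=1 -> 01011
Step 2: G0=G1&G3=1&1=1 G1=1(const) G2=G3|G4=1|1=1 G3=1(const) G4=NOT G3=NOT 1=0 -> 11110
Step 3: G0=G1&G3=1&1=1 G1=1(const) G2=G3|G4=1|0=1 G3=1(const) G4=NOT G3=NOT 1=0 -> 11110
State from step 3 equals state from step 2 -> cycle length 1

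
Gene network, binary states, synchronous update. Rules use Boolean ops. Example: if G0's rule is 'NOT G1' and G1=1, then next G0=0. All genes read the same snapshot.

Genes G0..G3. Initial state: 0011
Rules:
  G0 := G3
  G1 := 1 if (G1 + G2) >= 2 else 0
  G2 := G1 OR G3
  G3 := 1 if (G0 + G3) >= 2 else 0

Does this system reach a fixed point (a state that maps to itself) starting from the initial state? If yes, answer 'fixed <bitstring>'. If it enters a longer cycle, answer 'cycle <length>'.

Answer: fixed 0000

Derivation:
Step 0: 0011
Step 1: G0=G3=1 G1=(0+1>=2)=0 G2=G1|G3=0|1=1 G3=(0+1>=2)=0 -> 1010
Step 2: G0=G3=0 G1=(0+1>=2)=0 G2=G1|G3=0|0=0 G3=(1+0>=2)=0 -> 0000
Step 3: G0=G3=0 G1=(0+0>=2)=0 G2=G1|G3=0|0=0 G3=(0+0>=2)=0 -> 0000
Fixed point reached at step 2: 0000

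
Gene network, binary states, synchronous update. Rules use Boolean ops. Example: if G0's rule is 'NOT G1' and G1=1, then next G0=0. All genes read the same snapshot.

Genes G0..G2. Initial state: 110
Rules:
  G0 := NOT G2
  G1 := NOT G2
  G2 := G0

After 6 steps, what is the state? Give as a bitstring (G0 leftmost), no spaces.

Step 1: G0=NOT G2=NOT 0=1 G1=NOT G2=NOT 0=1 G2=G0=1 -> 111
Step 2: G0=NOT G2=NOT 1=0 G1=NOT G2=NOT 1=0 G2=G0=1 -> 001
Step 3: G0=NOT G2=NOT 1=0 G1=NOT G2=NOT 1=0 G2=G0=0 -> 000
Step 4: G0=NOT G2=NOT 0=1 G1=NOT G2=NOT 0=1 G2=G0=0 -> 110
Step 5: G0=NOT G2=NOT 0=1 G1=NOT G2=NOT 0=1 G2=G0=1 -> 111
Step 6: G0=NOT G2=NOT 1=0 G1=NOT G2=NOT 1=0 G2=G0=1 -> 001

001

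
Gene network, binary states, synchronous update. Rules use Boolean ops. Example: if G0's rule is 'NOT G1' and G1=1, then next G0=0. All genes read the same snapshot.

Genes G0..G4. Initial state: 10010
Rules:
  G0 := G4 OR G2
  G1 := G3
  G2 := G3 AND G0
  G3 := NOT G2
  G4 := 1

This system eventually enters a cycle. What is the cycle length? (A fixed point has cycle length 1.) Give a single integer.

Answer: 4

Derivation:
Step 0: 10010
Step 1: G0=G4|G2=0|0=0 G1=G3=1 G2=G3&G0=1&1=1 G3=NOT G2=NOT 0=1 G4=1(const) -> 01111
Step 2: G0=G4|G2=1|1=1 G1=G3=1 G2=G3&G0=1&0=0 G3=NOT G2=NOT 1=0 G4=1(const) -> 11001
Step 3: G0=G4|G2=1|0=1 G1=G3=0 G2=G3&G0=0&1=0 G3=NOT G2=NOT 0=1 G4=1(const) -> 10011
Step 4: G0=G4|G2=1|0=1 G1=G3=1 G2=G3&G0=1&1=1 G3=NOT G2=NOT 0=1 G4=1(const) -> 11111
Step 5: G0=G4|G2=1|1=1 G1=G3=1 G2=G3&G0=1&1=1 G3=NOT G2=NOT 1=0 G4=1(const) -> 11101
Step 6: G0=G4|G2=1|1=1 G1=G3=0 G2=G3&G0=0&1=0 G3=NOT G2=NOT 1=0 G4=1(const) -> 10001
Step 7: G0=G4|G2=1|0=1 G1=G3=0 G2=G3&G0=0&1=0 G3=NOT G2=NOT 0=1 G4=1(const) -> 10011
State from step 7 equals state from step 3 -> cycle length 4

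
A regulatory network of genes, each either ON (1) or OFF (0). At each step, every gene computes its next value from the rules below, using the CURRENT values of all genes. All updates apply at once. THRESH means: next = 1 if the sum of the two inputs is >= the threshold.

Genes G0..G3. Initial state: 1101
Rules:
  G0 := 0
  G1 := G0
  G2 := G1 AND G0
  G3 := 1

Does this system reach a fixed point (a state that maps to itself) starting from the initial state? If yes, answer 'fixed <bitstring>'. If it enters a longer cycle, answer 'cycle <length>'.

Step 0: 1101
Step 1: G0=0(const) G1=G0=1 G2=G1&G0=1&1=1 G3=1(const) -> 0111
Step 2: G0=0(const) G1=G0=0 G2=G1&G0=1&0=0 G3=1(const) -> 0001
Step 3: G0=0(const) G1=G0=0 G2=G1&G0=0&0=0 G3=1(const) -> 0001
Fixed point reached at step 2: 0001

Answer: fixed 0001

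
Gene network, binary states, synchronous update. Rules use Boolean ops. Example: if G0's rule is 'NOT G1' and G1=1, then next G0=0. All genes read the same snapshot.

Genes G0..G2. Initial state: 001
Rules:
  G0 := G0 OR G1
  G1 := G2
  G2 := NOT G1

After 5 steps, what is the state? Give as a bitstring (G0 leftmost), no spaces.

Step 1: G0=G0|G1=0|0=0 G1=G2=1 G2=NOT G1=NOT 0=1 -> 011
Step 2: G0=G0|G1=0|1=1 G1=G2=1 G2=NOT G1=NOT 1=0 -> 110
Step 3: G0=G0|G1=1|1=1 G1=G2=0 G2=NOT G1=NOT 1=0 -> 100
Step 4: G0=G0|G1=1|0=1 G1=G2=0 G2=NOT G1=NOT 0=1 -> 101
Step 5: G0=G0|G1=1|0=1 G1=G2=1 G2=NOT G1=NOT 0=1 -> 111

111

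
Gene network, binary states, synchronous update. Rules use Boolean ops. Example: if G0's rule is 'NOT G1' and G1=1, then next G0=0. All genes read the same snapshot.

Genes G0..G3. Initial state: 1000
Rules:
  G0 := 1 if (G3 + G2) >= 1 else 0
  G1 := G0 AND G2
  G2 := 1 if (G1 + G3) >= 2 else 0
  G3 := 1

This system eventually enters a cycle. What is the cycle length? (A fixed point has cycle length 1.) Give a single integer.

Step 0: 1000
Step 1: G0=(0+0>=1)=0 G1=G0&G2=1&0=0 G2=(0+0>=2)=0 G3=1(const) -> 0001
Step 2: G0=(1+0>=1)=1 G1=G0&G2=0&0=0 G2=(0+1>=2)=0 G3=1(const) -> 1001
Step 3: G0=(1+0>=1)=1 G1=G0&G2=1&0=0 G2=(0+1>=2)=0 G3=1(const) -> 1001
State from step 3 equals state from step 2 -> cycle length 1

Answer: 1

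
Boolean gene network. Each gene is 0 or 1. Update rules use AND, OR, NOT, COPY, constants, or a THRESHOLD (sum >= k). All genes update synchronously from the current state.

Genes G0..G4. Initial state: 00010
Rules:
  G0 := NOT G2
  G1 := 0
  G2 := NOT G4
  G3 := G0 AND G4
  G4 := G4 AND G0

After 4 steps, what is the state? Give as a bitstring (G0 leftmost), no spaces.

Step 1: G0=NOT G2=NOT 0=1 G1=0(const) G2=NOT G4=NOT 0=1 G3=G0&G4=0&0=0 G4=G4&G0=0&0=0 -> 10100
Step 2: G0=NOT G2=NOT 1=0 G1=0(const) G2=NOT G4=NOT 0=1 G3=G0&G4=1&0=0 G4=G4&G0=0&1=0 -> 00100
Step 3: G0=NOT G2=NOT 1=0 G1=0(const) G2=NOT G4=NOT 0=1 G3=G0&G4=0&0=0 G4=G4&G0=0&0=0 -> 00100
Step 4: G0=NOT G2=NOT 1=0 G1=0(const) G2=NOT G4=NOT 0=1 G3=G0&G4=0&0=0 G4=G4&G0=0&0=0 -> 00100

00100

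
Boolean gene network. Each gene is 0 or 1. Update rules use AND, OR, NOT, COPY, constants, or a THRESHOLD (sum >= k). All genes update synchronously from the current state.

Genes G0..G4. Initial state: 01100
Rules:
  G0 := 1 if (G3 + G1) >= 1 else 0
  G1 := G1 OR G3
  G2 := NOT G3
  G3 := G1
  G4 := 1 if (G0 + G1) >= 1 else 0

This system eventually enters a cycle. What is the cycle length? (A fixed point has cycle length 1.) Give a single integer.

Answer: 1

Derivation:
Step 0: 01100
Step 1: G0=(0+1>=1)=1 G1=G1|G3=1|0=1 G2=NOT G3=NOT 0=1 G3=G1=1 G4=(0+1>=1)=1 -> 11111
Step 2: G0=(1+1>=1)=1 G1=G1|G3=1|1=1 G2=NOT G3=NOT 1=0 G3=G1=1 G4=(1+1>=1)=1 -> 11011
Step 3: G0=(1+1>=1)=1 G1=G1|G3=1|1=1 G2=NOT G3=NOT 1=0 G3=G1=1 G4=(1+1>=1)=1 -> 11011
State from step 3 equals state from step 2 -> cycle length 1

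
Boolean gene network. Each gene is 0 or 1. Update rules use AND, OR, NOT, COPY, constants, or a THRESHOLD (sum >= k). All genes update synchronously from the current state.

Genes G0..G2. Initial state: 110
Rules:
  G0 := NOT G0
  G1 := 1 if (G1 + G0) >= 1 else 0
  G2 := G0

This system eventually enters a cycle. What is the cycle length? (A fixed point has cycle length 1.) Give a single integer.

Answer: 2

Derivation:
Step 0: 110
Step 1: G0=NOT G0=NOT 1=0 G1=(1+1>=1)=1 G2=G0=1 -> 011
Step 2: G0=NOT G0=NOT 0=1 G1=(1+0>=1)=1 G2=G0=0 -> 110
State from step 2 equals state from step 0 -> cycle length 2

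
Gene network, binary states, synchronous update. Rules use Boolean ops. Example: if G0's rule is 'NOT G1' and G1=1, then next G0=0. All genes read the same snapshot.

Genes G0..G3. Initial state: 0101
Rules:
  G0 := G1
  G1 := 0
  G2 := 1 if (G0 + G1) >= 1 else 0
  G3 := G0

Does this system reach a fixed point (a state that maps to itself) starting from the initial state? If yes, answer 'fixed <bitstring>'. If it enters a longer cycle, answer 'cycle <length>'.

Answer: fixed 0000

Derivation:
Step 0: 0101
Step 1: G0=G1=1 G1=0(const) G2=(0+1>=1)=1 G3=G0=0 -> 1010
Step 2: G0=G1=0 G1=0(const) G2=(1+0>=1)=1 G3=G0=1 -> 0011
Step 3: G0=G1=0 G1=0(const) G2=(0+0>=1)=0 G3=G0=0 -> 0000
Step 4: G0=G1=0 G1=0(const) G2=(0+0>=1)=0 G3=G0=0 -> 0000
Fixed point reached at step 3: 0000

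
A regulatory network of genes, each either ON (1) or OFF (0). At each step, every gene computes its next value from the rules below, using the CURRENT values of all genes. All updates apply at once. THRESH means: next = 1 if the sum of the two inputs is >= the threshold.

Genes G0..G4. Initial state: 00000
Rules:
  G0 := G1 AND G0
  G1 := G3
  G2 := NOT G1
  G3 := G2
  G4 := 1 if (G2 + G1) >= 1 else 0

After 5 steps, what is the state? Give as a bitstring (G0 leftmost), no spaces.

Step 1: G0=G1&G0=0&0=0 G1=G3=0 G2=NOT G1=NOT 0=1 G3=G2=0 G4=(0+0>=1)=0 -> 00100
Step 2: G0=G1&G0=0&0=0 G1=G3=0 G2=NOT G1=NOT 0=1 G3=G2=1 G4=(1+0>=1)=1 -> 00111
Step 3: G0=G1&G0=0&0=0 G1=G3=1 G2=NOT G1=NOT 0=1 G3=G2=1 G4=(1+0>=1)=1 -> 01111
Step 4: G0=G1&G0=1&0=0 G1=G3=1 G2=NOT G1=NOT 1=0 G3=G2=1 G4=(1+1>=1)=1 -> 01011
Step 5: G0=G1&G0=1&0=0 G1=G3=1 G2=NOT G1=NOT 1=0 G3=G2=0 G4=(0+1>=1)=1 -> 01001

01001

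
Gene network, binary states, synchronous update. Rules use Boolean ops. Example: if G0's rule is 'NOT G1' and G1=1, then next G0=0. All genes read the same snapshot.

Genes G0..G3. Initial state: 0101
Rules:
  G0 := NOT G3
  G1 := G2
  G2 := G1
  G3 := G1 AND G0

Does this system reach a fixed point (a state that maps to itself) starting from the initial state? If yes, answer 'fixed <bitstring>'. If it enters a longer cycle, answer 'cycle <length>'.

Step 0: 0101
Step 1: G0=NOT G3=NOT 1=0 G1=G2=0 G2=G1=1 G3=G1&G0=1&0=0 -> 0010
Step 2: G0=NOT G3=NOT 0=1 G1=G2=1 G2=G1=0 G3=G1&G0=0&0=0 -> 1100
Step 3: G0=NOT G3=NOT 0=1 G1=G2=0 G2=G1=1 G3=G1&G0=1&1=1 -> 1011
Step 4: G0=NOT G3=NOT 1=0 G1=G2=1 G2=G1=0 G3=G1&G0=0&1=0 -> 0100
Step 5: G0=NOT G3=NOT 0=1 G1=G2=0 G2=G1=1 G3=G1&G0=1&0=0 -> 1010
Step 6: G0=NOT G3=NOT 0=1 G1=G2=1 G2=G1=0 G3=G1&G0=0&1=0 -> 1100
Cycle of length 4 starting at step 2 -> no fixed point

Answer: cycle 4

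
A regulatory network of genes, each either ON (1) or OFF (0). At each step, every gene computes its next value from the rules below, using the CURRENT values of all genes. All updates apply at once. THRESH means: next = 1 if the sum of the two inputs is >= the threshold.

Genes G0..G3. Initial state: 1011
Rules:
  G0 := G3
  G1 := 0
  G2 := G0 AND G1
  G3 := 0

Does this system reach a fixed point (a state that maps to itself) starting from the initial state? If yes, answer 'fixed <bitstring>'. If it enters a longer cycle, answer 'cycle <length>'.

Answer: fixed 0000

Derivation:
Step 0: 1011
Step 1: G0=G3=1 G1=0(const) G2=G0&G1=1&0=0 G3=0(const) -> 1000
Step 2: G0=G3=0 G1=0(const) G2=G0&G1=1&0=0 G3=0(const) -> 0000
Step 3: G0=G3=0 G1=0(const) G2=G0&G1=0&0=0 G3=0(const) -> 0000
Fixed point reached at step 2: 0000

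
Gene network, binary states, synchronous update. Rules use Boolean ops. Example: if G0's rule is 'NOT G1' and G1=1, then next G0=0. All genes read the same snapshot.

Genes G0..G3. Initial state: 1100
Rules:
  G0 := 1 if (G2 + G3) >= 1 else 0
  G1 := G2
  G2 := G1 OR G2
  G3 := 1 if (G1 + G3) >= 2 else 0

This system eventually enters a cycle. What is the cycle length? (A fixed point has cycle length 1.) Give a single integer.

Step 0: 1100
Step 1: G0=(0+0>=1)=0 G1=G2=0 G2=G1|G2=1|0=1 G3=(1+0>=2)=0 -> 0010
Step 2: G0=(1+0>=1)=1 G1=G2=1 G2=G1|G2=0|1=1 G3=(0+0>=2)=0 -> 1110
Step 3: G0=(1+0>=1)=1 G1=G2=1 G2=G1|G2=1|1=1 G3=(1+0>=2)=0 -> 1110
State from step 3 equals state from step 2 -> cycle length 1

Answer: 1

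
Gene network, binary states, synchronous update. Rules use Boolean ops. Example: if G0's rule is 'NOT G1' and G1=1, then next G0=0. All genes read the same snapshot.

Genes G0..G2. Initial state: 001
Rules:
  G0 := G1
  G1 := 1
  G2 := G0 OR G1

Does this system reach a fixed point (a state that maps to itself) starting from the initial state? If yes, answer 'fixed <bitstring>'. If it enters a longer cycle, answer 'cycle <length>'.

Step 0: 001
Step 1: G0=G1=0 G1=1(const) G2=G0|G1=0|0=0 -> 010
Step 2: G0=G1=1 G1=1(const) G2=G0|G1=0|1=1 -> 111
Step 3: G0=G1=1 G1=1(const) G2=G0|G1=1|1=1 -> 111
Fixed point reached at step 2: 111

Answer: fixed 111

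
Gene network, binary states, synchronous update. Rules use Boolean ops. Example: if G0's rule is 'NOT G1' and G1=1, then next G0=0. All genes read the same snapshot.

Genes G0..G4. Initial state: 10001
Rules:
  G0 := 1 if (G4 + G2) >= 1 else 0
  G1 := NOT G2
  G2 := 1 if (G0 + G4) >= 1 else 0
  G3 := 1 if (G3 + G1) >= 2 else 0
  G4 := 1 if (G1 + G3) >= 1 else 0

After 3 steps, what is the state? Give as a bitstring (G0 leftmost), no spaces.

Step 1: G0=(1+0>=1)=1 G1=NOT G2=NOT 0=1 G2=(1+1>=1)=1 G3=(0+0>=2)=0 G4=(0+0>=1)=0 -> 11100
Step 2: G0=(0+1>=1)=1 G1=NOT G2=NOT 1=0 G2=(1+0>=1)=1 G3=(0+1>=2)=0 G4=(1+0>=1)=1 -> 10101
Step 3: G0=(1+1>=1)=1 G1=NOT G2=NOT 1=0 G2=(1+1>=1)=1 G3=(0+0>=2)=0 G4=(0+0>=1)=0 -> 10100

10100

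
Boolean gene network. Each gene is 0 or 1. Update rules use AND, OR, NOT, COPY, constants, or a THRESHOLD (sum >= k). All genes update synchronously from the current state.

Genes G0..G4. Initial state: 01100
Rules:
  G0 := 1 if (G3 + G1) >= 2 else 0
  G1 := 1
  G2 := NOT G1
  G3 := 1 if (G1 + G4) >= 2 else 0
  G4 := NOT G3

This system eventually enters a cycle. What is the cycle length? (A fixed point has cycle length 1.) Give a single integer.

Answer: 4

Derivation:
Step 0: 01100
Step 1: G0=(0+1>=2)=0 G1=1(const) G2=NOT G1=NOT 1=0 G3=(1+0>=2)=0 G4=NOT G3=NOT 0=1 -> 01001
Step 2: G0=(0+1>=2)=0 G1=1(const) G2=NOT G1=NOT 1=0 G3=(1+1>=2)=1 G4=NOT G3=NOT 0=1 -> 01011
Step 3: G0=(1+1>=2)=1 G1=1(const) G2=NOT G1=NOT 1=0 G3=(1+1>=2)=1 G4=NOT G3=NOT 1=0 -> 11010
Step 4: G0=(1+1>=2)=1 G1=1(const) G2=NOT G1=NOT 1=0 G3=(1+0>=2)=0 G4=NOT G3=NOT 1=0 -> 11000
Step 5: G0=(0+1>=2)=0 G1=1(const) G2=NOT G1=NOT 1=0 G3=(1+0>=2)=0 G4=NOT G3=NOT 0=1 -> 01001
State from step 5 equals state from step 1 -> cycle length 4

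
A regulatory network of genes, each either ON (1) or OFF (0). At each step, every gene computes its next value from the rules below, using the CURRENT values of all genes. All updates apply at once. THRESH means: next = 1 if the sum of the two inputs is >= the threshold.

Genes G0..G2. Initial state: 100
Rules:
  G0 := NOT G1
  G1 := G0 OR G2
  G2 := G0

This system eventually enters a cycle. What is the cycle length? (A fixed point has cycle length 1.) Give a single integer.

Answer: 5

Derivation:
Step 0: 100
Step 1: G0=NOT G1=NOT 0=1 G1=G0|G2=1|0=1 G2=G0=1 -> 111
Step 2: G0=NOT G1=NOT 1=0 G1=G0|G2=1|1=1 G2=G0=1 -> 011
Step 3: G0=NOT G1=NOT 1=0 G1=G0|G2=0|1=1 G2=G0=0 -> 010
Step 4: G0=NOT G1=NOT 1=0 G1=G0|G2=0|0=0 G2=G0=0 -> 000
Step 5: G0=NOT G1=NOT 0=1 G1=G0|G2=0|0=0 G2=G0=0 -> 100
State from step 5 equals state from step 0 -> cycle length 5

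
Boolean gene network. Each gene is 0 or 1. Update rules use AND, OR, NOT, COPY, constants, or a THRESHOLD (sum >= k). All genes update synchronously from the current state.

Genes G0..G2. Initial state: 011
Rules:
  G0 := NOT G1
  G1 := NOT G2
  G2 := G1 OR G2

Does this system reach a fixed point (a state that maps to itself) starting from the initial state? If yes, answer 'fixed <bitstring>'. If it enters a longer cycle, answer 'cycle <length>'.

Step 0: 011
Step 1: G0=NOT G1=NOT 1=0 G1=NOT G2=NOT 1=0 G2=G1|G2=1|1=1 -> 001
Step 2: G0=NOT G1=NOT 0=1 G1=NOT G2=NOT 1=0 G2=G1|G2=0|1=1 -> 101
Step 3: G0=NOT G1=NOT 0=1 G1=NOT G2=NOT 1=0 G2=G1|G2=0|1=1 -> 101
Fixed point reached at step 2: 101

Answer: fixed 101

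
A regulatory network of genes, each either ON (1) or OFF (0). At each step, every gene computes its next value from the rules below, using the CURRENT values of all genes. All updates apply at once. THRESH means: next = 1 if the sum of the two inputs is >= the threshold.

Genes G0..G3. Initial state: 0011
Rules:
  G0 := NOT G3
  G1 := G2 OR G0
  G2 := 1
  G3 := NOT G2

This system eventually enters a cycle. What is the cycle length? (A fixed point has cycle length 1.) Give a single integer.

Step 0: 0011
Step 1: G0=NOT G3=NOT 1=0 G1=G2|G0=1|0=1 G2=1(const) G3=NOT G2=NOT 1=0 -> 0110
Step 2: G0=NOT G3=NOT 0=1 G1=G2|G0=1|0=1 G2=1(const) G3=NOT G2=NOT 1=0 -> 1110
Step 3: G0=NOT G3=NOT 0=1 G1=G2|G0=1|1=1 G2=1(const) G3=NOT G2=NOT 1=0 -> 1110
State from step 3 equals state from step 2 -> cycle length 1

Answer: 1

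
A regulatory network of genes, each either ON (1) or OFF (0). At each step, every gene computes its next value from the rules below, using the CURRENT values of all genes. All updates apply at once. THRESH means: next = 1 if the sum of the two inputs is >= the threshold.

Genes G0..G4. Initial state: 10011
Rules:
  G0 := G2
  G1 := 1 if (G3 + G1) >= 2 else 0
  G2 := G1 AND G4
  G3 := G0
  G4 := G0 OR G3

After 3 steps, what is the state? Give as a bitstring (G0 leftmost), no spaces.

Step 1: G0=G2=0 G1=(1+0>=2)=0 G2=G1&G4=0&1=0 G3=G0=1 G4=G0|G3=1|1=1 -> 00011
Step 2: G0=G2=0 G1=(1+0>=2)=0 G2=G1&G4=0&1=0 G3=G0=0 G4=G0|G3=0|1=1 -> 00001
Step 3: G0=G2=0 G1=(0+0>=2)=0 G2=G1&G4=0&1=0 G3=G0=0 G4=G0|G3=0|0=0 -> 00000

00000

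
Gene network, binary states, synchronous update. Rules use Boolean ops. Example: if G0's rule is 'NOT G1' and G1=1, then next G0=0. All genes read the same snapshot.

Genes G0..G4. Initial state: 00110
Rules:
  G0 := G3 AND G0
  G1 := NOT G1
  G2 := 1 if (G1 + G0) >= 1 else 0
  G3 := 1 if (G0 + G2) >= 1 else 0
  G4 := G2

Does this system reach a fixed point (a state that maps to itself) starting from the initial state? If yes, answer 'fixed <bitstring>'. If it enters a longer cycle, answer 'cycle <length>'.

Step 0: 00110
Step 1: G0=G3&G0=1&0=0 G1=NOT G1=NOT 0=1 G2=(0+0>=1)=0 G3=(0+1>=1)=1 G4=G2=1 -> 01011
Step 2: G0=G3&G0=1&0=0 G1=NOT G1=NOT 1=0 G2=(1+0>=1)=1 G3=(0+0>=1)=0 G4=G2=0 -> 00100
Step 3: G0=G3&G0=0&0=0 G1=NOT G1=NOT 0=1 G2=(0+0>=1)=0 G3=(0+1>=1)=1 G4=G2=1 -> 01011
Cycle of length 2 starting at step 1 -> no fixed point

Answer: cycle 2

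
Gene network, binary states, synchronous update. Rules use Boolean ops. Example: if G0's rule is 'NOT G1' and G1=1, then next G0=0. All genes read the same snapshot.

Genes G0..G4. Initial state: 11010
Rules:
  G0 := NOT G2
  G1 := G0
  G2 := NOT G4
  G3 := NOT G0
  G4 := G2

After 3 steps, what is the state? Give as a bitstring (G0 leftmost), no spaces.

Step 1: G0=NOT G2=NOT 0=1 G1=G0=1 G2=NOT G4=NOT 0=1 G3=NOT G0=NOT 1=0 G4=G2=0 -> 11100
Step 2: G0=NOT G2=NOT 1=0 G1=G0=1 G2=NOT G4=NOT 0=1 G3=NOT G0=NOT 1=0 G4=G2=1 -> 01101
Step 3: G0=NOT G2=NOT 1=0 G1=G0=0 G2=NOT G4=NOT 1=0 G3=NOT G0=NOT 0=1 G4=G2=1 -> 00011

00011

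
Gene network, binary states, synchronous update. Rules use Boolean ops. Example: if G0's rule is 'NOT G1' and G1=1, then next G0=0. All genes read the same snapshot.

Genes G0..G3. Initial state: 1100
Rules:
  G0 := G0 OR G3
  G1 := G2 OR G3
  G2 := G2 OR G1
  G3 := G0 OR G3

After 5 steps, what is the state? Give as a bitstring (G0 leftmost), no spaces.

Step 1: G0=G0|G3=1|0=1 G1=G2|G3=0|0=0 G2=G2|G1=0|1=1 G3=G0|G3=1|0=1 -> 1011
Step 2: G0=G0|G3=1|1=1 G1=G2|G3=1|1=1 G2=G2|G1=1|0=1 G3=G0|G3=1|1=1 -> 1111
Step 3: G0=G0|G3=1|1=1 G1=G2|G3=1|1=1 G2=G2|G1=1|1=1 G3=G0|G3=1|1=1 -> 1111
Step 4: G0=G0|G3=1|1=1 G1=G2|G3=1|1=1 G2=G2|G1=1|1=1 G3=G0|G3=1|1=1 -> 1111
Step 5: G0=G0|G3=1|1=1 G1=G2|G3=1|1=1 G2=G2|G1=1|1=1 G3=G0|G3=1|1=1 -> 1111

1111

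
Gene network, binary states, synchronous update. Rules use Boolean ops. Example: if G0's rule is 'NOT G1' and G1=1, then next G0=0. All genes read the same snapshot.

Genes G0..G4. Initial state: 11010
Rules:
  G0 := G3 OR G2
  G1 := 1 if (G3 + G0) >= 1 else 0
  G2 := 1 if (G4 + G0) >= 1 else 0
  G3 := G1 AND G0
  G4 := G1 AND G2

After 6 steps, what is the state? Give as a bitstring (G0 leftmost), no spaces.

Step 1: G0=G3|G2=1|0=1 G1=(1+1>=1)=1 G2=(0+1>=1)=1 G3=G1&G0=1&1=1 G4=G1&G2=1&0=0 -> 11110
Step 2: G0=G3|G2=1|1=1 G1=(1+1>=1)=1 G2=(0+1>=1)=1 G3=G1&G0=1&1=1 G4=G1&G2=1&1=1 -> 11111
Step 3: G0=G3|G2=1|1=1 G1=(1+1>=1)=1 G2=(1+1>=1)=1 G3=G1&G0=1&1=1 G4=G1&G2=1&1=1 -> 11111
Step 4: G0=G3|G2=1|1=1 G1=(1+1>=1)=1 G2=(1+1>=1)=1 G3=G1&G0=1&1=1 G4=G1&G2=1&1=1 -> 11111
Step 5: G0=G3|G2=1|1=1 G1=(1+1>=1)=1 G2=(1+1>=1)=1 G3=G1&G0=1&1=1 G4=G1&G2=1&1=1 -> 11111
Step 6: G0=G3|G2=1|1=1 G1=(1+1>=1)=1 G2=(1+1>=1)=1 G3=G1&G0=1&1=1 G4=G1&G2=1&1=1 -> 11111

11111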